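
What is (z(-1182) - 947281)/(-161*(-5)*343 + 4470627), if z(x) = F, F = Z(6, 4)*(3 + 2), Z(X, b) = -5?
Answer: -473653/2373371 ≈ -0.19957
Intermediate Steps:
F = -25 (F = -5*(3 + 2) = -5*5 = -25)
z(x) = -25
(z(-1182) - 947281)/(-161*(-5)*343 + 4470627) = (-25 - 947281)/(-161*(-5)*343 + 4470627) = -947306/(805*343 + 4470627) = -947306/(276115 + 4470627) = -947306/4746742 = -947306*1/4746742 = -473653/2373371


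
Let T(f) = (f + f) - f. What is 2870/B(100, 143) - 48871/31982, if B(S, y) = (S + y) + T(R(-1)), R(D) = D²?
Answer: 9982977/975451 ≈ 10.234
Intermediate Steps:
T(f) = f (T(f) = 2*f - f = f)
B(S, y) = 1 + S + y (B(S, y) = (S + y) + (-1)² = (S + y) + 1 = 1 + S + y)
2870/B(100, 143) - 48871/31982 = 2870/(1 + 100 + 143) - 48871/31982 = 2870/244 - 48871*1/31982 = 2870*(1/244) - 48871/31982 = 1435/122 - 48871/31982 = 9982977/975451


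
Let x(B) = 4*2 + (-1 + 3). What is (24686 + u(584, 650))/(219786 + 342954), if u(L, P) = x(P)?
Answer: 2058/46895 ≈ 0.043885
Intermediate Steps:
x(B) = 10 (x(B) = 8 + 2 = 10)
u(L, P) = 10
(24686 + u(584, 650))/(219786 + 342954) = (24686 + 10)/(219786 + 342954) = 24696/562740 = 24696*(1/562740) = 2058/46895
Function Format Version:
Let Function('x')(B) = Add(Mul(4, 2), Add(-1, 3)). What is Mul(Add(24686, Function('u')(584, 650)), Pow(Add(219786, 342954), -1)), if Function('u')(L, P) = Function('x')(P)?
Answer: Rational(2058, 46895) ≈ 0.043885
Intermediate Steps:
Function('x')(B) = 10 (Function('x')(B) = Add(8, 2) = 10)
Function('u')(L, P) = 10
Mul(Add(24686, Function('u')(584, 650)), Pow(Add(219786, 342954), -1)) = Mul(Add(24686, 10), Pow(Add(219786, 342954), -1)) = Mul(24696, Pow(562740, -1)) = Mul(24696, Rational(1, 562740)) = Rational(2058, 46895)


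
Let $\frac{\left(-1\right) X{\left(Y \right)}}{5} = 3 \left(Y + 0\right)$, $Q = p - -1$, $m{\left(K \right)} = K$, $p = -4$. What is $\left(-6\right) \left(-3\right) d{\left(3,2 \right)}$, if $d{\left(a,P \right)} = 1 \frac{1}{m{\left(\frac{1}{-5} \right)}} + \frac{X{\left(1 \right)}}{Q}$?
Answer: $0$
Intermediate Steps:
$Q = -3$ ($Q = -4 - -1 = -4 + 1 = -3$)
$X{\left(Y \right)} = - 15 Y$ ($X{\left(Y \right)} = - 5 \cdot 3 \left(Y + 0\right) = - 5 \cdot 3 Y = - 15 Y$)
$d{\left(a,P \right)} = 0$ ($d{\left(a,P \right)} = 1 \frac{1}{\frac{1}{-5}} + \frac{\left(-15\right) 1}{-3} = 1 \frac{1}{- \frac{1}{5}} - -5 = 1 \left(-5\right) + 5 = -5 + 5 = 0$)
$\left(-6\right) \left(-3\right) d{\left(3,2 \right)} = \left(-6\right) \left(-3\right) 0 = 18 \cdot 0 = 0$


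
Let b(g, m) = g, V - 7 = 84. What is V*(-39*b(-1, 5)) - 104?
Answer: 3445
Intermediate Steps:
V = 91 (V = 7 + 84 = 91)
V*(-39*b(-1, 5)) - 104 = 91*(-39*(-1)) - 104 = 91*39 - 104 = 3549 - 104 = 3445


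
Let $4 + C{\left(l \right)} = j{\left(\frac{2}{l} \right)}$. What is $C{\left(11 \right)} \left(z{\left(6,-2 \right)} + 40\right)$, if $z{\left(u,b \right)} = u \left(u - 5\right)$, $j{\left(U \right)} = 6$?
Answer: $92$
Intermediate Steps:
$C{\left(l \right)} = 2$ ($C{\left(l \right)} = -4 + 6 = 2$)
$z{\left(u,b \right)} = u \left(-5 + u\right)$
$C{\left(11 \right)} \left(z{\left(6,-2 \right)} + 40\right) = 2 \left(6 \left(-5 + 6\right) + 40\right) = 2 \left(6 \cdot 1 + 40\right) = 2 \left(6 + 40\right) = 2 \cdot 46 = 92$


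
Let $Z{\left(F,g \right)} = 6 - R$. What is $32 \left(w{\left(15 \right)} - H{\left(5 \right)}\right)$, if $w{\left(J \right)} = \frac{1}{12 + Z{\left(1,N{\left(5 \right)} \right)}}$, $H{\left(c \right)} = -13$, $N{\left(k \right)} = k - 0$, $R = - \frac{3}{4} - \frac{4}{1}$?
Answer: $\frac{37984}{91} \approx 417.41$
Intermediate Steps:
$R = - \frac{19}{4}$ ($R = \left(-3\right) \frac{1}{4} - 4 = - \frac{3}{4} - 4 = - \frac{19}{4} \approx -4.75$)
$N{\left(k \right)} = k$ ($N{\left(k \right)} = k + 0 = k$)
$Z{\left(F,g \right)} = \frac{43}{4}$ ($Z{\left(F,g \right)} = 6 - - \frac{19}{4} = 6 + \frac{19}{4} = \frac{43}{4}$)
$w{\left(J \right)} = \frac{4}{91}$ ($w{\left(J \right)} = \frac{1}{12 + \frac{43}{4}} = \frac{1}{\frac{91}{4}} = \frac{4}{91}$)
$32 \left(w{\left(15 \right)} - H{\left(5 \right)}\right) = 32 \left(\frac{4}{91} - -13\right) = 32 \left(\frac{4}{91} + 13\right) = 32 \cdot \frac{1187}{91} = \frac{37984}{91}$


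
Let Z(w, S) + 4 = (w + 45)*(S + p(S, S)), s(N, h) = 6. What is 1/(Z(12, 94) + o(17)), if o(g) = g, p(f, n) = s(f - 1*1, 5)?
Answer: 1/5713 ≈ 0.00017504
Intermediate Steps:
p(f, n) = 6
Z(w, S) = -4 + (6 + S)*(45 + w) (Z(w, S) = -4 + (w + 45)*(S + 6) = -4 + (45 + w)*(6 + S) = -4 + (6 + S)*(45 + w))
1/(Z(12, 94) + o(17)) = 1/((266 + 6*12 + 45*94 + 94*12) + 17) = 1/((266 + 72 + 4230 + 1128) + 17) = 1/(5696 + 17) = 1/5713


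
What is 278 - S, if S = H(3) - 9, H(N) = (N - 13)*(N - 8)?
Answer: 237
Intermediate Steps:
H(N) = (-13 + N)*(-8 + N)
S = 41 (S = (104 + 3² - 21*3) - 9 = (104 + 9 - 63) - 9 = 50 - 9 = 41)
278 - S = 278 - 1*41 = 278 - 41 = 237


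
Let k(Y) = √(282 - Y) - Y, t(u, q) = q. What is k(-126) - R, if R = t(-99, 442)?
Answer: -316 + 2*√102 ≈ -295.80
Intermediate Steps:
R = 442
k(-126) - R = (√(282 - 1*(-126)) - 1*(-126)) - 1*442 = (√(282 + 126) + 126) - 442 = (√408 + 126) - 442 = (2*√102 + 126) - 442 = (126 + 2*√102) - 442 = -316 + 2*√102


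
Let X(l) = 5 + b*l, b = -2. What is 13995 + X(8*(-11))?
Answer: 14176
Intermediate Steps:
X(l) = 5 - 2*l
13995 + X(8*(-11)) = 13995 + (5 - 16*(-11)) = 13995 + (5 - 2*(-88)) = 13995 + (5 + 176) = 13995 + 181 = 14176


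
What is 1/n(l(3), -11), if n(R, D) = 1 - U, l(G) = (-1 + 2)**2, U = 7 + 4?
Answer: -1/10 ≈ -0.10000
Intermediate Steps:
U = 11
l(G) = 1 (l(G) = 1**2 = 1)
n(R, D) = -10 (n(R, D) = 1 - 1*11 = 1 - 11 = -10)
1/n(l(3), -11) = 1/(-10) = -1/10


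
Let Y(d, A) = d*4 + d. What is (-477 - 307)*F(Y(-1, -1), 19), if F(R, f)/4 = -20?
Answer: 62720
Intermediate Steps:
Y(d, A) = 5*d (Y(d, A) = 4*d + d = 5*d)
F(R, f) = -80 (F(R, f) = 4*(-20) = -80)
(-477 - 307)*F(Y(-1, -1), 19) = (-477 - 307)*(-80) = -784*(-80) = 62720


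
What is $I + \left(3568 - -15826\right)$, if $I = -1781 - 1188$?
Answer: $16425$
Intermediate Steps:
$I = -2969$
$I + \left(3568 - -15826\right) = -2969 + \left(3568 - -15826\right) = -2969 + \left(3568 + 15826\right) = -2969 + 19394 = 16425$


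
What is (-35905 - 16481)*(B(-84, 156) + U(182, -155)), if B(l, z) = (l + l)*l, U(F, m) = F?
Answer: -748805484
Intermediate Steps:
B(l, z) = 2*l**2 (B(l, z) = (2*l)*l = 2*l**2)
(-35905 - 16481)*(B(-84, 156) + U(182, -155)) = (-35905 - 16481)*(2*(-84)**2 + 182) = -52386*(2*7056 + 182) = -52386*(14112 + 182) = -52386*14294 = -748805484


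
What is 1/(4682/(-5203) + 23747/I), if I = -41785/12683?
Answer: -217407355/1567251832173 ≈ -0.00013872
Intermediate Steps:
I = -41785/12683 (I = -41785*1/12683 = -41785/12683 ≈ -3.2946)
1/(4682/(-5203) + 23747/I) = 1/(4682/(-5203) + 23747/(-41785/12683)) = 1/(4682*(-1/5203) + 23747*(-12683/41785)) = 1/(-4682/5203 - 301183201/41785) = 1/(-1567251832173/217407355) = -217407355/1567251832173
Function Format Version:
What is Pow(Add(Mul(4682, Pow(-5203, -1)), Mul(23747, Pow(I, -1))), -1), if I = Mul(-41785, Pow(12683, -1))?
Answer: Rational(-217407355, 1567251832173) ≈ -0.00013872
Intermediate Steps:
I = Rational(-41785, 12683) (I = Mul(-41785, Rational(1, 12683)) = Rational(-41785, 12683) ≈ -3.2946)
Pow(Add(Mul(4682, Pow(-5203, -1)), Mul(23747, Pow(I, -1))), -1) = Pow(Add(Mul(4682, Pow(-5203, -1)), Mul(23747, Pow(Rational(-41785, 12683), -1))), -1) = Pow(Add(Mul(4682, Rational(-1, 5203)), Mul(23747, Rational(-12683, 41785))), -1) = Pow(Add(Rational(-4682, 5203), Rational(-301183201, 41785)), -1) = Pow(Rational(-1567251832173, 217407355), -1) = Rational(-217407355, 1567251832173)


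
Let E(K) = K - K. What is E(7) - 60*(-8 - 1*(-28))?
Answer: -1200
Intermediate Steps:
E(K) = 0
E(7) - 60*(-8 - 1*(-28)) = 0 - 60*(-8 - 1*(-28)) = 0 - 60*(-8 + 28) = 0 - 60*20 = 0 - 1200 = -1200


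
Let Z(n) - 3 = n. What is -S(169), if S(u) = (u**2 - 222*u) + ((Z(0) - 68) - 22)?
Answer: 9044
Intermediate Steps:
Z(n) = 3 + n
S(u) = -87 + u**2 - 222*u (S(u) = (u**2 - 222*u) + (((3 + 0) - 68) - 22) = (u**2 - 222*u) + ((3 - 68) - 22) = (u**2 - 222*u) + (-65 - 22) = (u**2 - 222*u) - 87 = -87 + u**2 - 222*u)
-S(169) = -(-87 + 169**2 - 222*169) = -(-87 + 28561 - 37518) = -1*(-9044) = 9044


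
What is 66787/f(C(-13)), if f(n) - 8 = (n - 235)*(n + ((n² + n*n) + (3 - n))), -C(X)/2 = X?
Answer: -66787/283187 ≈ -0.23584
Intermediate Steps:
C(X) = -2*X
f(n) = 8 + (-235 + n)*(3 + 2*n²) (f(n) = 8 + (n - 235)*(n + ((n² + n*n) + (3 - n))) = 8 + (-235 + n)*(n + ((n² + n²) + (3 - n))) = 8 + (-235 + n)*(n + (2*n² + (3 - n))) = 8 + (-235 + n)*(n + (3 - n + 2*n²)) = 8 + (-235 + n)*(3 + 2*n²))
66787/f(C(-13)) = 66787/(-697 - 470*(-2*(-13))² + 2*(-2*(-13))³ + 3*(-2*(-13))) = 66787/(-697 - 470*26² + 2*26³ + 3*26) = 66787/(-697 - 470*676 + 2*17576 + 78) = 66787/(-697 - 317720 + 35152 + 78) = 66787/(-283187) = 66787*(-1/283187) = -66787/283187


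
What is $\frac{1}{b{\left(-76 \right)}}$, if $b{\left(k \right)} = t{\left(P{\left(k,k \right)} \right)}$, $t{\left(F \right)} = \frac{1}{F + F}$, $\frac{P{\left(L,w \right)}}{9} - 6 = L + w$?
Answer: $-2628$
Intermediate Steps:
$P{\left(L,w \right)} = 54 + 9 L + 9 w$ ($P{\left(L,w \right)} = 54 + 9 \left(L + w\right) = 54 + \left(9 L + 9 w\right) = 54 + 9 L + 9 w$)
$t{\left(F \right)} = \frac{1}{2 F}$
$b{\left(k \right)} = \frac{1}{2 \left(54 + 18 k\right)}$ ($b{\left(k \right)} = \frac{1}{2 \left(54 + 9 k + 9 k\right)} = \frac{1}{2 \left(54 + 18 k\right)}$)
$\frac{1}{b{\left(-76 \right)}} = \frac{1}{\frac{1}{36} \frac{1}{3 - 76}} = \frac{1}{\frac{1}{36} \frac{1}{-73}} = \frac{1}{\frac{1}{36} \left(- \frac{1}{73}\right)} = \frac{1}{- \frac{1}{2628}} = -2628$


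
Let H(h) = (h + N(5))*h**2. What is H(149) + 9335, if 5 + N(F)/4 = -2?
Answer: 2695656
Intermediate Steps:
N(F) = -28 (N(F) = -20 + 4*(-2) = -20 - 8 = -28)
H(h) = h**2*(-28 + h) (H(h) = (h - 28)*h**2 = (-28 + h)*h**2 = h**2*(-28 + h))
H(149) + 9335 = 149**2*(-28 + 149) + 9335 = 22201*121 + 9335 = 2686321 + 9335 = 2695656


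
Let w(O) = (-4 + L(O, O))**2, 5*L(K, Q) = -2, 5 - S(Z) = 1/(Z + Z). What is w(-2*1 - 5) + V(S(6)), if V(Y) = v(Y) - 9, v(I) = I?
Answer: 4583/300 ≈ 15.277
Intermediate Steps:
S(Z) = 5 - 1/(2*Z) (S(Z) = 5 - 1/(Z + Z) = 5 - 1/(2*Z))
L(K, Q) = -2/5 (L(K, Q) = (1/5)*(-2) = -2/5)
V(Y) = -9 + Y (V(Y) = Y - 9 = -9 + Y)
w(O) = 484/25 (w(O) = (-4 - 2/5)**2 = (-22/5)**2 = 484/25)
w(-2*1 - 5) + V(S(6)) = 484/25 + (-9 + (5 - 1/2/6)) = 484/25 + (-9 + (5 - 1/2*1/6)) = 484/25 + (-9 + (5 - 1/12)) = 484/25 + (-9 + 59/12) = 484/25 - 49/12 = 4583/300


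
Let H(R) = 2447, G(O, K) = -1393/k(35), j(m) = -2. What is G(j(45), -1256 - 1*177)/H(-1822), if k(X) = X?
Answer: -199/12235 ≈ -0.016265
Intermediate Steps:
G(O, K) = -199/5 (G(O, K) = -1393/35 = -1393*1/35 = -199/5)
G(j(45), -1256 - 1*177)/H(-1822) = -199/5/2447 = -199/5*1/2447 = -199/12235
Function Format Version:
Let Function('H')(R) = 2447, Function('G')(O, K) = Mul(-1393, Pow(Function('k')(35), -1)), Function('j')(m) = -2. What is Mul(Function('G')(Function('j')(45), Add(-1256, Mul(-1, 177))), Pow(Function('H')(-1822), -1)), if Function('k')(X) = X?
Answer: Rational(-199, 12235) ≈ -0.016265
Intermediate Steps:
Function('G')(O, K) = Rational(-199, 5) (Function('G')(O, K) = Mul(-1393, Pow(35, -1)) = Mul(-1393, Rational(1, 35)) = Rational(-199, 5))
Mul(Function('G')(Function('j')(45), Add(-1256, Mul(-1, 177))), Pow(Function('H')(-1822), -1)) = Mul(Rational(-199, 5), Pow(2447, -1)) = Mul(Rational(-199, 5), Rational(1, 2447)) = Rational(-199, 12235)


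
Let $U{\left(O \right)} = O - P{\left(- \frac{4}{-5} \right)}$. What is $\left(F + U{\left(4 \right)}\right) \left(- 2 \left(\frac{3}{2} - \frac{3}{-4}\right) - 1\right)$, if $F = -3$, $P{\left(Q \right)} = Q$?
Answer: $- \frac{11}{10} \approx -1.1$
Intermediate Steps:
$U{\left(O \right)} = - \frac{4}{5} + O$ ($U{\left(O \right)} = O - - \frac{4}{-5} = O - \left(-4\right) \left(- \frac{1}{5}\right) = O - \frac{4}{5} = - \frac{4}{5} + O$)
$\left(F + U{\left(4 \right)}\right) \left(- 2 \left(\frac{3}{2} - \frac{3}{-4}\right) - 1\right) = \left(-3 + \left(- \frac{4}{5} + 4\right)\right) \left(- 2 \left(\frac{3}{2} - \frac{3}{-4}\right) - 1\right) = \left(-3 + \frac{16}{5}\right) \left(- 2 \left(3 \cdot \frac{1}{2} - - \frac{3}{4}\right) - 1\right) = \frac{- 2 \left(\frac{3}{2} + \frac{3}{4}\right) - 1}{5} = \frac{\left(-2\right) \frac{9}{4} - 1}{5} = \frac{- \frac{9}{2} - 1}{5} = \frac{1}{5} \left(- \frac{11}{2}\right) = - \frac{11}{10}$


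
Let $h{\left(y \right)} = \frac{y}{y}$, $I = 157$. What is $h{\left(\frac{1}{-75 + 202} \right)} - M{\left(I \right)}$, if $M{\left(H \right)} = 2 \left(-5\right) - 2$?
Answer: $13$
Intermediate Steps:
$M{\left(H \right)} = -12$ ($M{\left(H \right)} = -10 - 2 = -12$)
$h{\left(y \right)} = 1$
$h{\left(\frac{1}{-75 + 202} \right)} - M{\left(I \right)} = 1 - -12 = 1 + 12 = 13$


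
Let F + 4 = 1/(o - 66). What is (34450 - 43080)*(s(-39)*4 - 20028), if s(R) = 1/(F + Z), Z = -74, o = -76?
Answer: 1914571748120/11077 ≈ 1.7284e+8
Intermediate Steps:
F = -569/142 (F = -4 + 1/(-76 - 66) = -4 + 1/(-142) = -4 - 1/142 = -569/142 ≈ -4.0070)
s(R) = -142/11077 (s(R) = 1/(-569/142 - 74) = 1/(-11077/142) = -142/11077)
(34450 - 43080)*(s(-39)*4 - 20028) = (34450 - 43080)*(-142/11077*4 - 20028) = -8630*(-568/11077 - 20028) = -8630*(-221850724/11077) = 1914571748120/11077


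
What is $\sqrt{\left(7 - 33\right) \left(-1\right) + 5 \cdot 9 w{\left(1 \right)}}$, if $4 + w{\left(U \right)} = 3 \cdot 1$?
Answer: $i \sqrt{19} \approx 4.3589 i$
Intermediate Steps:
$w{\left(U \right)} = -1$ ($w{\left(U \right)} = -4 + 3 \cdot 1 = -4 + 3 = -1$)
$\sqrt{\left(7 - 33\right) \left(-1\right) + 5 \cdot 9 w{\left(1 \right)}} = \sqrt{\left(7 - 33\right) \left(-1\right) + 5 \cdot 9 \left(-1\right)} = \sqrt{\left(-26\right) \left(-1\right) + 45 \left(-1\right)} = \sqrt{26 - 45} = \sqrt{-19} = i \sqrt{19}$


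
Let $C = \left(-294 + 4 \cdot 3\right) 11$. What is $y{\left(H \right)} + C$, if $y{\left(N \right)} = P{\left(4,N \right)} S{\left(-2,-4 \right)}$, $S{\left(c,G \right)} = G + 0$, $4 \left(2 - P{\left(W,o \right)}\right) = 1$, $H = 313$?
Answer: $-3109$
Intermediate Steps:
$P{\left(W,o \right)} = \frac{7}{4}$ ($P{\left(W,o \right)} = 2 - \frac{1}{4} = \frac{7}{4}$)
$S{\left(c,G \right)} = G$
$y{\left(N \right)} = -7$ ($y{\left(N \right)} = \frac{7}{4} \left(-4\right) = -7$)
$C = -3102$ ($C = \left(-294 + 12\right) 11 = \left(-282\right) 11 = -3102$)
$y{\left(H \right)} + C = -7 - 3102 = -3109$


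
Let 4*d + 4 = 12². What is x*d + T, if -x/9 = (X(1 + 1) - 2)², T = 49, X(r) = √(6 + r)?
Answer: -3731 + 2520*√2 ≈ -167.18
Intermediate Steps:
d = 35 (d = -1 + (¼)*12² = -1 + (¼)*144 = -1 + 36 = 35)
x = -9*(-2 + 2*√2)² (x = -9*(√(6 + (1 + 1)) - 2)² = -9*(√(6 + 2) - 2)² = -9*(√8 - 2)² = -9*(2*√2 - 2)² = -9*(-2 + 2*√2)² ≈ -6.1766)
x*d + T = (-108 + 72*√2)*35 + 49 = (-3780 + 2520*√2) + 49 = -3731 + 2520*√2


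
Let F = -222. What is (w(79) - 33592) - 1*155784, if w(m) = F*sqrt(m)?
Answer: -189376 - 222*sqrt(79) ≈ -1.9135e+5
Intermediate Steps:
w(m) = -222*sqrt(m)
(w(79) - 33592) - 1*155784 = (-222*sqrt(79) - 33592) - 1*155784 = (-33592 - 222*sqrt(79)) - 155784 = -189376 - 222*sqrt(79)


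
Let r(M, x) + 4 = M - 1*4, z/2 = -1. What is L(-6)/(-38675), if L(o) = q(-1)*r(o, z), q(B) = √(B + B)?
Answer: 2*I*√2/5525 ≈ 0.00051193*I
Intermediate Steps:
z = -2 (z = 2*(-1) = -2)
r(M, x) = -8 + M (r(M, x) = -4 + (M - 1*4) = -4 + (M - 4) = -4 + (-4 + M) = -8 + M)
q(B) = √2*√B (q(B) = √(2*B) = √2*√B)
L(o) = I*√2*(-8 + o) (L(o) = (√2*√(-1))*(-8 + o) = (√2*I)*(-8 + o) = (I*√2)*(-8 + o) = I*√2*(-8 + o))
L(-6)/(-38675) = (I*√2*(-8 - 6))/(-38675) = -I*√2*(-14)/38675 = -(-2)*I*√2/5525 = 2*I*√2/5525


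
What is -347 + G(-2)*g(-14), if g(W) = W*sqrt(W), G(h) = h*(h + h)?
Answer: -347 - 112*I*sqrt(14) ≈ -347.0 - 419.07*I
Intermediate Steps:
G(h) = 2*h**2 (G(h) = h*(2*h) = 2*h**2)
g(W) = W**(3/2)
-347 + G(-2)*g(-14) = -347 + (2*(-2)**2)*(-14)**(3/2) = -347 + (2*4)*(-14*I*sqrt(14)) = -347 + 8*(-14*I*sqrt(14)) = -347 - 112*I*sqrt(14)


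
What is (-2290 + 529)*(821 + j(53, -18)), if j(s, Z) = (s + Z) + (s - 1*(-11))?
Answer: -1620120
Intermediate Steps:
j(s, Z) = 11 + Z + 2*s (j(s, Z) = (Z + s) + (s + 11) = (Z + s) + (11 + s) = 11 + Z + 2*s)
(-2290 + 529)*(821 + j(53, -18)) = (-2290 + 529)*(821 + (11 - 18 + 2*53)) = -1761*(821 + (11 - 18 + 106)) = -1761*(821 + 99) = -1761*920 = -1620120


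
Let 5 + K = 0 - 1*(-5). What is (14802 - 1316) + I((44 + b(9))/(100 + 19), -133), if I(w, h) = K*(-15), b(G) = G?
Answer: 13486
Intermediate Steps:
K = 0 (K = -5 + (0 - 1*(-5)) = -5 + (0 + 5) = -5 + 5 = 0)
I(w, h) = 0 (I(w, h) = 0*(-15) = 0)
(14802 - 1316) + I((44 + b(9))/(100 + 19), -133) = (14802 - 1316) + 0 = 13486 + 0 = 13486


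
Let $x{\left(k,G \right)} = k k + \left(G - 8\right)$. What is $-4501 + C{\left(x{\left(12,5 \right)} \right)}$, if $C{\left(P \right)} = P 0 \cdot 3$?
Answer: $-4501$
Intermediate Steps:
$x{\left(k,G \right)} = -8 + G + k^{2}$ ($x{\left(k,G \right)} = k^{2} + \left(G - 8\right) = k^{2} + \left(-8 + G\right) = -8 + G + k^{2}$)
$C{\left(P \right)} = 0$ ($C{\left(P \right)} = 0 \cdot 3 = 0$)
$-4501 + C{\left(x{\left(12,5 \right)} \right)} = -4501 + 0 = -4501$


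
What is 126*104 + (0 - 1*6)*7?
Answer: 13062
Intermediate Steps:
126*104 + (0 - 1*6)*7 = 13104 + (0 - 6)*7 = 13104 - 6*7 = 13104 - 42 = 13062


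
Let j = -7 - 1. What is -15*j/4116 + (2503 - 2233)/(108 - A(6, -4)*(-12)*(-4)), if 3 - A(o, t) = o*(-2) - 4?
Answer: -14095/45962 ≈ -0.30667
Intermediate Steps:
A(o, t) = 7 + 2*o (A(o, t) = 3 - (o*(-2) - 4) = 3 - (-2*o - 4) = 3 - (-4 - 2*o) = 3 + (4 + 2*o) = 7 + 2*o)
j = -8
-15*j/4116 + (2503 - 2233)/(108 - A(6, -4)*(-12)*(-4)) = -15*(-8)/4116 + (2503 - 2233)/(108 - (7 + 2*6)*(-12)*(-4)) = 120*(1/4116) + 270/(108 - (7 + 12)*(-12)*(-4)) = 10/343 + 270/(108 - 19*(-12)*(-4)) = 10/343 + 270/(108 - (-228)*(-4)) = 10/343 + 270/(108 - 1*912) = 10/343 + 270/(108 - 912) = 10/343 + 270/(-804) = 10/343 + 270*(-1/804) = 10/343 - 45/134 = -14095/45962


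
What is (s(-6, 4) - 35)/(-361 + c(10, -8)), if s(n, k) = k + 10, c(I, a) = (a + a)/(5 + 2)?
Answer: 147/2543 ≈ 0.057806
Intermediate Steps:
c(I, a) = 2*a/7 (c(I, a) = (2*a)/7 = (2*a)*(⅐) = 2*a/7)
s(n, k) = 10 + k
(s(-6, 4) - 35)/(-361 + c(10, -8)) = ((10 + 4) - 35)/(-361 + (2/7)*(-8)) = (14 - 35)/(-361 - 16/7) = -21/(-2543/7) = -21*(-7/2543) = 147/2543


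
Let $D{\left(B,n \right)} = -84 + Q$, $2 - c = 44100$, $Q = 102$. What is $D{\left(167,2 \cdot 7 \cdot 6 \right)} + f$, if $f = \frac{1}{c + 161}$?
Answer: $\frac{790865}{43937} \approx 18.0$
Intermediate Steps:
$c = -44098$ ($c = 2 - 44100 = -44098$)
$f = - \frac{1}{43937}$ ($f = \frac{1}{-44098 + 161} = \frac{1}{-43937} = - \frac{1}{43937} \approx -2.276 \cdot 10^{-5}$)
$D{\left(B,n \right)} = 18$ ($D{\left(B,n \right)} = -84 + 102 = 18$)
$D{\left(167,2 \cdot 7 \cdot 6 \right)} + f = 18 - \frac{1}{43937} = \frac{790865}{43937}$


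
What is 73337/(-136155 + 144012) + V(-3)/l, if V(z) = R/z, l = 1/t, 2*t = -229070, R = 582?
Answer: 174580963367/7857 ≈ 2.2220e+7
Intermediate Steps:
t = -114535 (t = (½)*(-229070) = -114535)
l = -1/114535 (l = 1/(-114535) = -1/114535 ≈ -8.7310e-6)
V(z) = 582/z
73337/(-136155 + 144012) + V(-3)/l = 73337/(-136155 + 144012) + (582/(-3))/(-1/114535) = 73337/7857 + (582*(-⅓))*(-114535) = 73337*(1/7857) - 194*(-114535) = 73337/7857 + 22219790 = 174580963367/7857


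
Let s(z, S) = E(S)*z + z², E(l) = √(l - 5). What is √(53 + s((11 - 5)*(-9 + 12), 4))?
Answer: √(377 + 18*I) ≈ 19.422 + 0.4634*I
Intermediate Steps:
E(l) = √(-5 + l)
s(z, S) = z² + z*√(-5 + S) (s(z, S) = √(-5 + S)*z + z² = z*√(-5 + S) + z² = z² + z*√(-5 + S))
√(53 + s((11 - 5)*(-9 + 12), 4)) = √(53 + ((11 - 5)*(-9 + 12))*((11 - 5)*(-9 + 12) + √(-5 + 4))) = √(53 + (6*3)*(6*3 + √(-1))) = √(53 + 18*(18 + I)) = √(53 + (324 + 18*I)) = √(377 + 18*I)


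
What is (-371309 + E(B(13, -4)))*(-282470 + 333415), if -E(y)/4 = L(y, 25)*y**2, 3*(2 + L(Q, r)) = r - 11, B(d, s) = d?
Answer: -57024521575/3 ≈ -1.9008e+10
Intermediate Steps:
L(Q, r) = -17/3 + r/3 (L(Q, r) = -2 + (r - 11)/3 = -2 + (-11 + r)/3 = -2 + (-11/3 + r/3) = -17/3 + r/3)
E(y) = -32*y**2/3 (E(y) = -4*(-17/3 + (1/3)*25)*y**2 = -4*(-17/3 + 25/3)*y**2 = -32*y**2/3)
(-371309 + E(B(13, -4)))*(-282470 + 333415) = (-371309 - 32/3*13**2)*(-282470 + 333415) = (-371309 - 32/3*169)*50945 = (-371309 - 5408/3)*50945 = -1119335/3*50945 = -57024521575/3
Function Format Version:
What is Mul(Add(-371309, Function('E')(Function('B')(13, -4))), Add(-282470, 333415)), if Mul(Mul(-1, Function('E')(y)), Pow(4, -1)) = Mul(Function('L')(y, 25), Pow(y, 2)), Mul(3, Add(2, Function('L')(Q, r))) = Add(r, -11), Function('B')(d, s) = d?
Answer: Rational(-57024521575, 3) ≈ -1.9008e+10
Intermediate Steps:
Function('L')(Q, r) = Add(Rational(-17, 3), Mul(Rational(1, 3), r)) (Function('L')(Q, r) = Add(-2, Mul(Rational(1, 3), Add(r, -11))) = Add(-2, Mul(Rational(1, 3), Add(-11, r))) = Add(-2, Add(Rational(-11, 3), Mul(Rational(1, 3), r))) = Add(Rational(-17, 3), Mul(Rational(1, 3), r)))
Function('E')(y) = Mul(Rational(-32, 3), Pow(y, 2)) (Function('E')(y) = Mul(-4, Mul(Add(Rational(-17, 3), Mul(Rational(1, 3), 25)), Pow(y, 2))) = Mul(-4, Mul(Add(Rational(-17, 3), Rational(25, 3)), Pow(y, 2))) = Mul(-4, Mul(Rational(8, 3), Pow(y, 2))) = Mul(Rational(-32, 3), Pow(y, 2)))
Mul(Add(-371309, Function('E')(Function('B')(13, -4))), Add(-282470, 333415)) = Mul(Add(-371309, Mul(Rational(-32, 3), Pow(13, 2))), Add(-282470, 333415)) = Mul(Add(-371309, Mul(Rational(-32, 3), 169)), 50945) = Mul(Add(-371309, Rational(-5408, 3)), 50945) = Mul(Rational(-1119335, 3), 50945) = Rational(-57024521575, 3)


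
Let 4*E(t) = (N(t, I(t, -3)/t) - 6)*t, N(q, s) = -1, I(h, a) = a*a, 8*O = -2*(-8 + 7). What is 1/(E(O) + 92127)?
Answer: 16/1474025 ≈ 1.0855e-5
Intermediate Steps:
O = ¼ (O = (-2*(-8 + 7))/8 = (-2*(-1))/8 = (⅛)*2 = ¼ ≈ 0.25000)
I(h, a) = a²
E(t) = -7*t/4 (E(t) = ((-1 - 6)*t)/4 = (-7*t)/4 = -7*t/4)
1/(E(O) + 92127) = 1/(-7/4*¼ + 92127) = 1/(-7/16 + 92127) = 1/(1474025/16) = 16/1474025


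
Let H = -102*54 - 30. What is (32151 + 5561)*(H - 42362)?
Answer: -1806404800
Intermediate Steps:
H = -5538 (H = -5508 - 30 = -5538)
(32151 + 5561)*(H - 42362) = (32151 + 5561)*(-5538 - 42362) = 37712*(-47900) = -1806404800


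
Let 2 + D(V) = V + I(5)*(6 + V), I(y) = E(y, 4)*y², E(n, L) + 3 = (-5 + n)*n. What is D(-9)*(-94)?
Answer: -20116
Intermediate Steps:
E(n, L) = -3 + n*(-5 + n) (E(n, L) = -3 + (-5 + n)*n = -3 + n*(-5 + n))
I(y) = y²*(-3 + y² - 5*y) (I(y) = (-3 + y² - 5*y)*y² = y²*(-3 + y² - 5*y))
D(V) = -452 - 74*V (D(V) = -2 + (V + (5²*(-3 + 5² - 5*5))*(6 + V)) = -2 + (V + (25*(-3 + 25 - 25))*(6 + V)) = -2 + (V + (25*(-3))*(6 + V)) = -2 + (V - 75*(6 + V)) = -2 + (V + (-450 - 75*V)) = -2 + (-450 - 74*V) = -452 - 74*V)
D(-9)*(-94) = (-452 - 74*(-9))*(-94) = (-452 + 666)*(-94) = 214*(-94) = -20116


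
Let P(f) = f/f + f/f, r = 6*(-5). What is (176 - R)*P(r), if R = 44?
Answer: 264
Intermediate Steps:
r = -30
P(f) = 2 (P(f) = 1 + 1 = 2)
(176 - R)*P(r) = (176 - 1*44)*2 = (176 - 44)*2 = 132*2 = 264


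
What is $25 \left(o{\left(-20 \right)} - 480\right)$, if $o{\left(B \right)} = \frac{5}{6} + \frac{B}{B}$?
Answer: $- \frac{71725}{6} \approx -11954.0$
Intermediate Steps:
$o{\left(B \right)} = \frac{11}{6}$ ($o{\left(B \right)} = 5 \cdot \frac{1}{6} + 1 = \frac{5}{6} + 1 = \frac{11}{6}$)
$25 \left(o{\left(-20 \right)} - 480\right) = 25 \left(\frac{11}{6} - 480\right) = 25 \left(- \frac{2869}{6}\right) = - \frac{71725}{6}$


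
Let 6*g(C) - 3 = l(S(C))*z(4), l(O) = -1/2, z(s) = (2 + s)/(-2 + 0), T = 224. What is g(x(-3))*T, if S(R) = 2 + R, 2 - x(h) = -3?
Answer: 168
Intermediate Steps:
x(h) = 5 (x(h) = 2 - 1*(-3) = 2 + 3 = 5)
z(s) = -1 - s/2 (z(s) = (2 + s)/(-2) = (2 + s)*(-1/2) = -1 - s/2)
l(O) = -1/2 (l(O) = -1*1/2 = -1/2)
g(C) = 3/4 (g(C) = 1/2 + (-(-1 - 1/2*4)/2)/6 = 1/2 + (-(-1 - 2)/2)/6 = 1/2 + (-1/2*(-3))/6 = 1/2 + (1/6)*(3/2) = 1/2 + 1/4 = 3/4)
g(x(-3))*T = (3/4)*224 = 168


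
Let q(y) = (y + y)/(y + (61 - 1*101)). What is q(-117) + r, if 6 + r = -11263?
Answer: -1768999/157 ≈ -11268.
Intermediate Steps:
r = -11269 (r = -6 - 11263 = -11269)
q(y) = 2*y/(-40 + y) (q(y) = (2*y)/(y + (61 - 101)) = (2*y)/(y - 40) = (2*y)/(-40 + y) = 2*y/(-40 + y))
q(-117) + r = 2*(-117)/(-40 - 117) - 11269 = 2*(-117)/(-157) - 11269 = 2*(-117)*(-1/157) - 11269 = 234/157 - 11269 = -1768999/157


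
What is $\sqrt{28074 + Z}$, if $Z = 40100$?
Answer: $\sqrt{68174} \approx 261.1$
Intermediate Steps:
$\sqrt{28074 + Z} = \sqrt{28074 + 40100} = \sqrt{68174}$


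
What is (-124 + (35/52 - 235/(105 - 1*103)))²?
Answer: 156825529/2704 ≈ 57998.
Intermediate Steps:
(-124 + (35/52 - 235/(105 - 1*103)))² = (-124 + (35*(1/52) - 235/(105 - 103)))² = (-124 + (35/52 - 235/2))² = (-124 - 6075/52)² = (-12523/52)² = 156825529/2704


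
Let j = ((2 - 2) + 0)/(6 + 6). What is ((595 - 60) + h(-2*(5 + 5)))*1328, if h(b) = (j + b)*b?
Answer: 1241680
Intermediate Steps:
j = 0 (j = (0 + 0)/12 = 0*(1/12) = 0)
h(b) = b**2 (h(b) = (0 + b)*b = b*b = b**2)
((595 - 60) + h(-2*(5 + 5)))*1328 = ((595 - 60) + (-2*(5 + 5))**2)*1328 = (535 + (-2*10)**2)*1328 = (535 + (-20)**2)*1328 = (535 + 400)*1328 = 935*1328 = 1241680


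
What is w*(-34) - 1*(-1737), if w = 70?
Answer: -643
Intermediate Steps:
w*(-34) - 1*(-1737) = 70*(-34) - 1*(-1737) = -2380 + 1737 = -643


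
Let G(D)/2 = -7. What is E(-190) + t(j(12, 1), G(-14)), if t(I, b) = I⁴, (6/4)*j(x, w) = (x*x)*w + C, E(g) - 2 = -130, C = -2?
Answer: 6505379968/81 ≈ 8.0313e+7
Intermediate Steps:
G(D) = -14 (G(D) = 2*(-7) = -14)
E(g) = -128 (E(g) = 2 - 130 = -128)
j(x, w) = -4/3 + 2*w*x²/3 (j(x, w) = 2*((x*x)*w - 2)/3 = 2*(x²*w - 2)/3 = 2*(w*x² - 2)/3 = 2*(-2 + w*x²)/3 = -4/3 + 2*w*x²/3)
E(-190) + t(j(12, 1), G(-14)) = -128 + (-4/3 + (⅔)*1*12²)⁴ = -128 + (-4/3 + (⅔)*1*144)⁴ = -128 + (-4/3 + 96)⁴ = -128 + (284/3)⁴ = -128 + 6505390336/81 = 6505379968/81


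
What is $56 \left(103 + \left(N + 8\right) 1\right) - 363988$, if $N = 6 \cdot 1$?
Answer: $-357436$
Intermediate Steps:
$N = 6$
$56 \left(103 + \left(N + 8\right) 1\right) - 363988 = 56 \left(103 + \left(6 + 8\right) 1\right) - 363988 = 56 \left(103 + 14 \cdot 1\right) - 363988 = 56 \left(103 + 14\right) - 363988 = 56 \cdot 117 - 363988 = 6552 - 363988 = -357436$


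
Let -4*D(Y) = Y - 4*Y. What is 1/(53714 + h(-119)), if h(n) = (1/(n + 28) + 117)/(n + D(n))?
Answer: 75803/4071639758 ≈ 1.8617e-5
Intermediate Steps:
D(Y) = 3*Y/4 (D(Y) = -(Y - 4*Y)/4 = -(-3)*Y/4 = 3*Y/4)
h(n) = 4*(117 + 1/(28 + n))/(7*n) (h(n) = (1/(n + 28) + 117)/(n + 3*n/4) = (1/(28 + n) + 117)/((7*n/4)) = (117 + 1/(28 + n))*(4/(7*n)) = 4*(117 + 1/(28 + n))/(7*n))
1/(53714 + h(-119)) = 1/(53714 + (4/7)*(3277 + 117*(-119))/(-119*(28 - 119))) = 1/(53714 + (4/7)*(-1/119)*(3277 - 13923)/(-91)) = 1/(53714 + (4/7)*(-1/119)*(-1/91)*(-10646)) = 1/(53714 - 42584/75803) = 1/(4071639758/75803) = 75803/4071639758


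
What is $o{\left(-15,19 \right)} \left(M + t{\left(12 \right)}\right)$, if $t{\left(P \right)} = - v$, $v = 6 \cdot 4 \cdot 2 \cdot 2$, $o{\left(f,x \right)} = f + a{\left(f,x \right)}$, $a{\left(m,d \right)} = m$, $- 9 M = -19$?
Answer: $\frac{8450}{3} \approx 2816.7$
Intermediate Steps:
$M = \frac{19}{9}$ ($M = \left(- \frac{1}{9}\right) \left(-19\right) = \frac{19}{9} \approx 2.1111$)
$o{\left(f,x \right)} = 2 f$ ($o{\left(f,x \right)} = f + f = 2 f$)
$v = 96$ ($v = 6 \cdot 8 \cdot 2 = 6 \cdot 16 = 96$)
$t{\left(P \right)} = -96$ ($t{\left(P \right)} = \left(-1\right) 96 = -96$)
$o{\left(-15,19 \right)} \left(M + t{\left(12 \right)}\right) = 2 \left(-15\right) \left(\frac{19}{9} - 96\right) = \left(-30\right) \left(- \frac{845}{9}\right) = \frac{8450}{3}$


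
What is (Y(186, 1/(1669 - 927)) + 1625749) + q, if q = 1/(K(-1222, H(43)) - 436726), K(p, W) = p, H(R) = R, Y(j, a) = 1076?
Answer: 712464755099/437948 ≈ 1.6268e+6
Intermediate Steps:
q = -1/437948 (q = 1/(-1222 - 436726) = 1/(-437948) = -1/437948 ≈ -2.2834e-6)
(Y(186, 1/(1669 - 927)) + 1625749) + q = (1076 + 1625749) - 1/437948 = 1626825 - 1/437948 = 712464755099/437948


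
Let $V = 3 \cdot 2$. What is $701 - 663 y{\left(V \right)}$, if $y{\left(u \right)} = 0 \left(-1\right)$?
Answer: $701$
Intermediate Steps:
$V = 6$
$y{\left(u \right)} = 0$
$701 - 663 y{\left(V \right)} = 701 - 0 = 701 + 0 = 701$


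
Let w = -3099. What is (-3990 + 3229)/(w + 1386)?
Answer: 761/1713 ≈ 0.44425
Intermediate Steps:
(-3990 + 3229)/(w + 1386) = (-3990 + 3229)/(-3099 + 1386) = -761/(-1713) = -761*(-1/1713) = 761/1713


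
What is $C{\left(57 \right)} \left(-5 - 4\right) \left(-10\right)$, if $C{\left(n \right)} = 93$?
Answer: $8370$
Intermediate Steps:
$C{\left(57 \right)} \left(-5 - 4\right) \left(-10\right) = 93 \left(-5 - 4\right) \left(-10\right) = 93 \left(\left(-9\right) \left(-10\right)\right) = 93 \cdot 90 = 8370$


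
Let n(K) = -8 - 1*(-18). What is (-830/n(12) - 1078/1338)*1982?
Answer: -111122812/669 ≈ -1.6610e+5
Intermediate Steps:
n(K) = 10 (n(K) = -8 + 18 = 10)
(-830/n(12) - 1078/1338)*1982 = (-830/10 - 1078/1338)*1982 = (-830*⅒ - 1078*1/1338)*1982 = (-83 - 539/669)*1982 = -56066/669*1982 = -111122812/669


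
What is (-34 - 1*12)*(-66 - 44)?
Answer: 5060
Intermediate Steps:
(-34 - 1*12)*(-66 - 44) = (-34 - 12)*(-110) = -46*(-110) = 5060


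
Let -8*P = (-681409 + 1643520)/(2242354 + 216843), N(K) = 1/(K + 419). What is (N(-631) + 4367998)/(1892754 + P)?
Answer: 4554509447986550/1973573651428229 ≈ 2.3077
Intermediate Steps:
N(K) = 1/(419 + K)
P = -962111/19673576 (P = -(-681409 + 1643520)/(8*(2242354 + 216843)) = -962111/(8*2459197) = -1/8*962111/2459197 = -962111/19673576 ≈ -0.048904)
(N(-631) + 4367998)/(1892754 + P) = (1/(419 - 631) + 4367998)/(1892754 - 962111/19673576) = (1/(-212) + 4367998)/(37237238706193/19673576) = (-1/212 + 4367998)*(19673576/37237238706193) = (926015575/212)*(19673576/37237238706193) = 4554509447986550/1973573651428229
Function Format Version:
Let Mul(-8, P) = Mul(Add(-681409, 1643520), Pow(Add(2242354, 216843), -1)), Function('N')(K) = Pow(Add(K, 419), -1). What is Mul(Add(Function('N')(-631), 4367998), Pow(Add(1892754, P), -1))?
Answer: Rational(4554509447986550, 1973573651428229) ≈ 2.3077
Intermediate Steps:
Function('N')(K) = Pow(Add(419, K), -1)
P = Rational(-962111, 19673576) (P = Mul(Rational(-1, 8), Mul(Add(-681409, 1643520), Pow(Add(2242354, 216843), -1))) = Mul(Rational(-1, 8), Mul(962111, Pow(2459197, -1))) = Mul(Rational(-1, 8), Mul(962111, Rational(1, 2459197))) = Mul(Rational(-1, 8), Rational(962111, 2459197)) = Rational(-962111, 19673576) ≈ -0.048904)
Mul(Add(Function('N')(-631), 4367998), Pow(Add(1892754, P), -1)) = Mul(Add(Pow(Add(419, -631), -1), 4367998), Pow(Add(1892754, Rational(-962111, 19673576)), -1)) = Mul(Add(Pow(-212, -1), 4367998), Pow(Rational(37237238706193, 19673576), -1)) = Mul(Add(Rational(-1, 212), 4367998), Rational(19673576, 37237238706193)) = Mul(Rational(926015575, 212), Rational(19673576, 37237238706193)) = Rational(4554509447986550, 1973573651428229)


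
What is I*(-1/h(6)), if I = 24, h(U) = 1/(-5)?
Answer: 120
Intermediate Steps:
h(U) = -⅕
I*(-1/h(6)) = 24*(-1/(-⅕)) = 24*(-1*(-5)) = 24*5 = 120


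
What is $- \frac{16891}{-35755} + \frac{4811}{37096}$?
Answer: $\frac{798605841}{1326367480} \approx 0.6021$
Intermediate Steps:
$- \frac{16891}{-35755} + \frac{4811}{37096} = \left(-16891\right) \left(- \frac{1}{35755}\right) + 4811 \cdot \frac{1}{37096} = \frac{16891}{35755} + \frac{4811}{37096} = \frac{798605841}{1326367480}$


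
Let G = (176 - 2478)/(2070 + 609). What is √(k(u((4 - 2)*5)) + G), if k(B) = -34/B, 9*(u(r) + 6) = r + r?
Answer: √58426311/2679 ≈ 2.8532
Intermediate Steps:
u(r) = -6 + 2*r/9 (u(r) = -6 + (r + r)/9 = -6 + (2*r)/9 = -6 + 2*r/9)
G = -2302/2679 ≈ -0.85928
√(k(u((4 - 2)*5)) + G) = √(-34/(-6 + 2*((4 - 2)*5)/9) - 2302/2679) = √(-34/(-6 + 2*(2*5)/9) - 2302/2679) = √(-34/(-6 + (2/9)*10) - 2302/2679) = √(-34/(-6 + 20/9) - 2302/2679) = √(-34/(-34/9) - 2302/2679) = √(-34*(-9/34) - 2302/2679) = √(9 - 2302/2679) = √(21809/2679) = √58426311/2679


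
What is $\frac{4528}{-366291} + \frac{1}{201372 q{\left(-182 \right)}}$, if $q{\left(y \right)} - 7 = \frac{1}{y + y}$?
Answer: $- \frac{64507024823}{5218573151079} \approx -0.012361$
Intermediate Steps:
$q{\left(y \right)} = 7 + \frac{1}{2 y}$ ($q{\left(y \right)} = 7 + \frac{1}{y + y} = 7 + \frac{1}{2 y}$)
$\frac{4528}{-366291} + \frac{1}{201372 q{\left(-182 \right)}} = \frac{4528}{-366291} + \frac{1}{201372 \left(7 + \frac{1}{2 \left(-182\right)}\right)} = 4528 \left(- \frac{1}{366291}\right) + \frac{1}{201372 \left(7 + \frac{1}{2} \left(- \frac{1}{182}\right)\right)} = - \frac{4528}{366291} + \frac{1}{201372 \left(7 - \frac{1}{364}\right)} = - \frac{4528}{366291} + \frac{1}{201372 \cdot \frac{2547}{364}} = - \frac{4528}{366291} + \frac{1}{201372} \cdot \frac{364}{2547} = - \frac{4528}{366291} + \frac{91}{128223621} = - \frac{64507024823}{5218573151079}$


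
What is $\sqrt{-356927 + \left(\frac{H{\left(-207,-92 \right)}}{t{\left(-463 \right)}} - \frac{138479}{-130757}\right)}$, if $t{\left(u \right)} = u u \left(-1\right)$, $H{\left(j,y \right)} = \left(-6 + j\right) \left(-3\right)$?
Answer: $\frac{i \sqrt{10811466928379765371}}{5503681} \approx 597.43 i$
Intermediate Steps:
$H{\left(j,y \right)} = 18 - 3 j$
$t{\left(u \right)} = - u^{2}$ ($t{\left(u \right)} = u^{2} \left(-1\right) = - u^{2}$)
$\sqrt{-356927 + \left(\frac{H{\left(-207,-92 \right)}}{t{\left(-463 \right)}} - \frac{138479}{-130757}\right)} = \sqrt{-356927 + \left(\frac{18 - -621}{\left(-1\right) \left(-463\right)^{2}} - \frac{138479}{-130757}\right)} = \sqrt{-356927 + \left(\frac{18 + 621}{\left(-1\right) 214369} - - \frac{12589}{11887}\right)} = \sqrt{-356927 + \left(\frac{639}{-214369} + \frac{12589}{11887}\right)} = \sqrt{-356927 + \left(639 \left(- \frac{1}{214369}\right) + \frac{12589}{11887}\right)} = \sqrt{-356927 + \left(- \frac{639}{214369} + \frac{12589}{11887}\right)} = \sqrt{-356927 + \frac{2691095548}{2548204303}} = \sqrt{- \frac{909520226161333}{2548204303}} = \frac{i \sqrt{10811466928379765371}}{5503681}$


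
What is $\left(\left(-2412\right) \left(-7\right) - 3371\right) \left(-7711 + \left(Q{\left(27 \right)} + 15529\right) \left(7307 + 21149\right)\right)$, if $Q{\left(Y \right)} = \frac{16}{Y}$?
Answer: $\frac{161228523718411}{27} \approx 5.9714 \cdot 10^{12}$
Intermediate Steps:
$\left(\left(-2412\right) \left(-7\right) - 3371\right) \left(-7711 + \left(Q{\left(27 \right)} + 15529\right) \left(7307 + 21149\right)\right) = \left(\left(-2412\right) \left(-7\right) - 3371\right) \left(-7711 + \left(\frac{16}{27} + 15529\right) \left(7307 + 21149\right)\right) = \left(16884 - 3371\right) \left(-7711 + \left(16 \cdot \frac{1}{27} + 15529\right) 28456\right) = 13513 \left(-7711 + \left(\frac{16}{27} + 15529\right) 28456\right) = 13513 \left(-7711 + \frac{419299}{27} \cdot 28456\right) = 13513 \left(-7711 + \frac{11931572344}{27}\right) = 13513 \cdot \frac{11931364147}{27} = \frac{161228523718411}{27}$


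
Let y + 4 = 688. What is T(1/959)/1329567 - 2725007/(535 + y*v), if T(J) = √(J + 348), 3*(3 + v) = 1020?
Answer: -2725007/231043 + √320049947/1275054753 ≈ -11.794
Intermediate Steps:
v = 337 (v = -3 + (⅓)*1020 = -3 + 340 = 337)
y = 684 (y = -4 + 688 = 684)
T(J) = √(348 + J)
T(1/959)/1329567 - 2725007/(535 + y*v) = √(348 + 1/959)/1329567 - 2725007/(535 + 684*337) = √(348 + 1/959)*(1/1329567) - 2725007/(535 + 230508) = √(333733/959)*(1/1329567) - 2725007/231043 = (√320049947/959)*(1/1329567) - 2725007*1/231043 = √320049947/1275054753 - 2725007/231043 = -2725007/231043 + √320049947/1275054753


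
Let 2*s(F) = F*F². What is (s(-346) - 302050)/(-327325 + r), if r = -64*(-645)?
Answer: 21012918/286045 ≈ 73.460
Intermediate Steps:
s(F) = F³/2 (s(F) = (F*F²)/2 = F³/2)
r = 41280
(s(-346) - 302050)/(-327325 + r) = ((½)*(-346)³ - 302050)/(-327325 + 41280) = ((½)*(-41421736) - 302050)/(-286045) = (-20710868 - 302050)*(-1/286045) = -21012918*(-1/286045) = 21012918/286045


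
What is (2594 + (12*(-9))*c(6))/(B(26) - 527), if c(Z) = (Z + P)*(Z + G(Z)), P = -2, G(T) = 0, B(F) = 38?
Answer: -2/489 ≈ -0.0040900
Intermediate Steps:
c(Z) = Z*(-2 + Z) (c(Z) = (Z - 2)*(Z + 0) = (-2 + Z)*Z = Z*(-2 + Z))
(2594 + (12*(-9))*c(6))/(B(26) - 527) = (2594 + (12*(-9))*(6*(-2 + 6)))/(38 - 527) = (2594 - 648*4)/(-489) = (2594 - 108*24)*(-1/489) = (2594 - 2592)*(-1/489) = 2*(-1/489) = -2/489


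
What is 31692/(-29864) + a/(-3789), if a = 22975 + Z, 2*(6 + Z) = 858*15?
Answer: -249550511/28288674 ≈ -8.8216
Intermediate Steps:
Z = 6429 (Z = -6 + (858*15)/2 = -6 + (1/2)*12870 = -6 + 6435 = 6429)
a = 29404 (a = 22975 + 6429 = 29404)
31692/(-29864) + a/(-3789) = 31692/(-29864) + 29404/(-3789) = 31692*(-1/29864) + 29404*(-1/3789) = -7923/7466 - 29404/3789 = -249550511/28288674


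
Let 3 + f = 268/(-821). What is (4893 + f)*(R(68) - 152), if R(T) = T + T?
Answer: -64230752/821 ≈ -78235.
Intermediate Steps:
R(T) = 2*T
f = -2731/821 (f = -3 + 268/(-821) = -3 + 268*(-1/821) = -3 - 268/821 = -2731/821 ≈ -3.3264)
(4893 + f)*(R(68) - 152) = (4893 - 2731/821)*(2*68 - 152) = 4014422*(136 - 152)/821 = (4014422/821)*(-16) = -64230752/821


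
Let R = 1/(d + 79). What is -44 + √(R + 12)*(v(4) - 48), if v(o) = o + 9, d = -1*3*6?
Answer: -44 - 35*√44713/61 ≈ -165.33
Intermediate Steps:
d = -18 (d = -3*6 = -18)
v(o) = 9 + o
R = 1/61 (R = 1/(-18 + 79) = 1/61 ≈ 0.016393)
-44 + √(R + 12)*(v(4) - 48) = -44 + √(1/61 + 12)*((9 + 4) - 48) = -44 + √(733/61)*(13 - 48) = -44 + (√44713/61)*(-35) = -44 - 35*√44713/61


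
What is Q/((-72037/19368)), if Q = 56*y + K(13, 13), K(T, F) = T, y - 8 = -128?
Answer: 129901176/72037 ≈ 1803.3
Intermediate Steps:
y = -120 (y = 8 - 128 = -120)
Q = -6707 (Q = 56*(-120) + 13 = -6720 + 13 = -6707)
Q/((-72037/19368)) = -6707/((-72037/19368)) = -6707/((-72037*1/19368)) = -6707/(-72037/19368) = -6707*(-19368/72037) = 129901176/72037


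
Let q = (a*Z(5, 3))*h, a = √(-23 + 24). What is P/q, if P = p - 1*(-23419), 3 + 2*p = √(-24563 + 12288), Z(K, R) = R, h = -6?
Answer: -46835/36 - 5*I*√491/36 ≈ -1301.0 - 3.0776*I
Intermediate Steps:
p = -3/2 + 5*I*√491/2 (p = -3/2 + √(-24563 + 12288)/2 = -3/2 + √(-12275)/2 = -3/2 + (5*I*√491)/2 = -3/2 + 5*I*√491/2 ≈ -1.5 + 55.396*I)
a = 1 (a = √1 = 1)
P = 46835/2 + 5*I*√491/2 (P = (-3/2 + 5*I*√491/2) - 1*(-23419) = (-3/2 + 5*I*√491/2) + 23419 = 46835/2 + 5*I*√491/2 ≈ 23418.0 + 55.396*I)
q = -18 (q = (1*3)*(-6) = 3*(-6) = -18)
P/q = (46835/2 + 5*I*√491/2)/(-18) = (46835/2 + 5*I*√491/2)*(-1/18) = -46835/36 - 5*I*√491/36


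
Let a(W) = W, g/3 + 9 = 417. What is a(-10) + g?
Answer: 1214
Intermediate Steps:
g = 1224 (g = -27 + 3*417 = -27 + 1251 = 1224)
a(-10) + g = -10 + 1224 = 1214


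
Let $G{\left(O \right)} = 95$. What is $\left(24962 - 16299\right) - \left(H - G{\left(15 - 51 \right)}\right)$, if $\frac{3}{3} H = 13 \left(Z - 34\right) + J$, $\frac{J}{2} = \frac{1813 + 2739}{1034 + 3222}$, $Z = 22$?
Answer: $\frac{2370555}{266} \approx 8911.9$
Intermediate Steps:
$J = \frac{569}{266}$ ($J = 2 \frac{1813 + 2739}{1034 + 3222} = 2 \cdot \frac{4552}{4256} = 2 \cdot 4552 \cdot \frac{1}{4256} = 2 \cdot \frac{569}{532} = \frac{569}{266} \approx 2.1391$)
$H = - \frac{40927}{266}$ ($H = 13 \left(22 - 34\right) + \frac{569}{266} = 13 \left(-12\right) + \frac{569}{266} = -156 + \frac{569}{266} = - \frac{40927}{266} \approx -153.86$)
$\left(24962 - 16299\right) - \left(H - G{\left(15 - 51 \right)}\right) = \left(24962 - 16299\right) + \left(95 - - \frac{40927}{266}\right) = 8663 + \left(95 + \frac{40927}{266}\right) = 8663 + \frac{66197}{266} = \frac{2370555}{266}$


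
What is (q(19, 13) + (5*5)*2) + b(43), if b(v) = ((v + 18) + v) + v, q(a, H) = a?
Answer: 216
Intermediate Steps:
b(v) = 18 + 3*v (b(v) = ((18 + v) + v) + v = (18 + 2*v) + v = 18 + 3*v)
(q(19, 13) + (5*5)*2) + b(43) = (19 + (5*5)*2) + (18 + 3*43) = (19 + 25*2) + (18 + 129) = (19 + 50) + 147 = 69 + 147 = 216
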